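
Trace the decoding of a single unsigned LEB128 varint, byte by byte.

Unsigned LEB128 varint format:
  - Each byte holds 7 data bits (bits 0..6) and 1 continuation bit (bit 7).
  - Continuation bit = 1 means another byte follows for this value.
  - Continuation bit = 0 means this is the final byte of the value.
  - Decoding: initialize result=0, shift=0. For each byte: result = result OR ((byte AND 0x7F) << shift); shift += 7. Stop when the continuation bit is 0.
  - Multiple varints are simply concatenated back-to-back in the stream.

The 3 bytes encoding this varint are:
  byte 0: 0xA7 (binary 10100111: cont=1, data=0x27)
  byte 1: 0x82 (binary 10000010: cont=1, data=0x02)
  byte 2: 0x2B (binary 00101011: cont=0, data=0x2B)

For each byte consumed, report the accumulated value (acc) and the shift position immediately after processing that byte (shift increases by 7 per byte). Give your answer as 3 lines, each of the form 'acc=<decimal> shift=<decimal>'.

byte 0=0xA7: payload=0x27=39, contrib = 39<<0 = 39; acc -> 39, shift -> 7
byte 1=0x82: payload=0x02=2, contrib = 2<<7 = 256; acc -> 295, shift -> 14
byte 2=0x2B: payload=0x2B=43, contrib = 43<<14 = 704512; acc -> 704807, shift -> 21

Answer: acc=39 shift=7
acc=295 shift=14
acc=704807 shift=21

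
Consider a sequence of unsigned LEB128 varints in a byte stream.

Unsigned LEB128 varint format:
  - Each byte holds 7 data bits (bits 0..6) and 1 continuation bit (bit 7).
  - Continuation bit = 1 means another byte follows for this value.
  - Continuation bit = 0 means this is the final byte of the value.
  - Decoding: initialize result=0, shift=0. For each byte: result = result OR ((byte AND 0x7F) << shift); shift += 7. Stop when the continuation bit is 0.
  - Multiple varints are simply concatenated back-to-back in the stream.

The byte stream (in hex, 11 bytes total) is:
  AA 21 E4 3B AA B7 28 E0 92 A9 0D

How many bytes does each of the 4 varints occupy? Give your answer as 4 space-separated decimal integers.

  byte[0]=0xAA cont=1 payload=0x2A=42: acc |= 42<<0 -> acc=42 shift=7
  byte[1]=0x21 cont=0 payload=0x21=33: acc |= 33<<7 -> acc=4266 shift=14 [end]
Varint 1: bytes[0:2] = AA 21 -> value 4266 (2 byte(s))
  byte[2]=0xE4 cont=1 payload=0x64=100: acc |= 100<<0 -> acc=100 shift=7
  byte[3]=0x3B cont=0 payload=0x3B=59: acc |= 59<<7 -> acc=7652 shift=14 [end]
Varint 2: bytes[2:4] = E4 3B -> value 7652 (2 byte(s))
  byte[4]=0xAA cont=1 payload=0x2A=42: acc |= 42<<0 -> acc=42 shift=7
  byte[5]=0xB7 cont=1 payload=0x37=55: acc |= 55<<7 -> acc=7082 shift=14
  byte[6]=0x28 cont=0 payload=0x28=40: acc |= 40<<14 -> acc=662442 shift=21 [end]
Varint 3: bytes[4:7] = AA B7 28 -> value 662442 (3 byte(s))
  byte[7]=0xE0 cont=1 payload=0x60=96: acc |= 96<<0 -> acc=96 shift=7
  byte[8]=0x92 cont=1 payload=0x12=18: acc |= 18<<7 -> acc=2400 shift=14
  byte[9]=0xA9 cont=1 payload=0x29=41: acc |= 41<<14 -> acc=674144 shift=21
  byte[10]=0x0D cont=0 payload=0x0D=13: acc |= 13<<21 -> acc=27937120 shift=28 [end]
Varint 4: bytes[7:11] = E0 92 A9 0D -> value 27937120 (4 byte(s))

Answer: 2 2 3 4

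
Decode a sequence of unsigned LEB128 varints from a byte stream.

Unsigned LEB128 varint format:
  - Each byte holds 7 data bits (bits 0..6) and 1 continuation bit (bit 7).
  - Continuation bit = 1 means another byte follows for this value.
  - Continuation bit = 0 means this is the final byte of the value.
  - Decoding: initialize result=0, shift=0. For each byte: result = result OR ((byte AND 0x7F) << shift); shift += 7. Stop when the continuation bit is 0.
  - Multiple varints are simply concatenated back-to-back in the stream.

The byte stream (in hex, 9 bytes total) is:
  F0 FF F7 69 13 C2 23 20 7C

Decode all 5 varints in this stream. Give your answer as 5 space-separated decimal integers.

  byte[0]=0xF0 cont=1 payload=0x70=112: acc |= 112<<0 -> acc=112 shift=7
  byte[1]=0xFF cont=1 payload=0x7F=127: acc |= 127<<7 -> acc=16368 shift=14
  byte[2]=0xF7 cont=1 payload=0x77=119: acc |= 119<<14 -> acc=1966064 shift=21
  byte[3]=0x69 cont=0 payload=0x69=105: acc |= 105<<21 -> acc=222167024 shift=28 [end]
Varint 1: bytes[0:4] = F0 FF F7 69 -> value 222167024 (4 byte(s))
  byte[4]=0x13 cont=0 payload=0x13=19: acc |= 19<<0 -> acc=19 shift=7 [end]
Varint 2: bytes[4:5] = 13 -> value 19 (1 byte(s))
  byte[5]=0xC2 cont=1 payload=0x42=66: acc |= 66<<0 -> acc=66 shift=7
  byte[6]=0x23 cont=0 payload=0x23=35: acc |= 35<<7 -> acc=4546 shift=14 [end]
Varint 3: bytes[5:7] = C2 23 -> value 4546 (2 byte(s))
  byte[7]=0x20 cont=0 payload=0x20=32: acc |= 32<<0 -> acc=32 shift=7 [end]
Varint 4: bytes[7:8] = 20 -> value 32 (1 byte(s))
  byte[8]=0x7C cont=0 payload=0x7C=124: acc |= 124<<0 -> acc=124 shift=7 [end]
Varint 5: bytes[8:9] = 7C -> value 124 (1 byte(s))

Answer: 222167024 19 4546 32 124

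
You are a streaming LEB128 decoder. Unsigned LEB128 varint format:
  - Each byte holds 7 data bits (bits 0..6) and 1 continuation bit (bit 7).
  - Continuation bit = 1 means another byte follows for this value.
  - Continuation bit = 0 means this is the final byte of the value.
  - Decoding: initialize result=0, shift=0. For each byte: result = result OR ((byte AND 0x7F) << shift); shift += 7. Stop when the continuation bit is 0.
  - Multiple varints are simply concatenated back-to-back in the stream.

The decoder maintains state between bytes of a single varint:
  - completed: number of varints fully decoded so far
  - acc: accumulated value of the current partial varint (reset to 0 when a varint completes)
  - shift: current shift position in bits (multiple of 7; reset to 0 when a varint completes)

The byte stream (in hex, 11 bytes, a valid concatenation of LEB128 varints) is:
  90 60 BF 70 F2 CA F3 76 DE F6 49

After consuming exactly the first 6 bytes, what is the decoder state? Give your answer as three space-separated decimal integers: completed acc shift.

byte[0]=0x90 cont=1 payload=0x10: acc |= 16<<0 -> completed=0 acc=16 shift=7
byte[1]=0x60 cont=0 payload=0x60: varint #1 complete (value=12304); reset -> completed=1 acc=0 shift=0
byte[2]=0xBF cont=1 payload=0x3F: acc |= 63<<0 -> completed=1 acc=63 shift=7
byte[3]=0x70 cont=0 payload=0x70: varint #2 complete (value=14399); reset -> completed=2 acc=0 shift=0
byte[4]=0xF2 cont=1 payload=0x72: acc |= 114<<0 -> completed=2 acc=114 shift=7
byte[5]=0xCA cont=1 payload=0x4A: acc |= 74<<7 -> completed=2 acc=9586 shift=14

Answer: 2 9586 14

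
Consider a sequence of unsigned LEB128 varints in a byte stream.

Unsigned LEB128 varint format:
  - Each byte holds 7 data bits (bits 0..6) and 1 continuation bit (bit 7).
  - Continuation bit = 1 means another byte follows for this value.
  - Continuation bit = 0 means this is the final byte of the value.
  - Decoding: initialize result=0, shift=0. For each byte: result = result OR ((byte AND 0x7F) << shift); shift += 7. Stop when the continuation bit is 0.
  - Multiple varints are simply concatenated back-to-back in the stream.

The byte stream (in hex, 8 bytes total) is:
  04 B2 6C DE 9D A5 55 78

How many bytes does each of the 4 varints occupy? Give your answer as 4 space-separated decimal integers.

  byte[0]=0x04 cont=0 payload=0x04=4: acc |= 4<<0 -> acc=4 shift=7 [end]
Varint 1: bytes[0:1] = 04 -> value 4 (1 byte(s))
  byte[1]=0xB2 cont=1 payload=0x32=50: acc |= 50<<0 -> acc=50 shift=7
  byte[2]=0x6C cont=0 payload=0x6C=108: acc |= 108<<7 -> acc=13874 shift=14 [end]
Varint 2: bytes[1:3] = B2 6C -> value 13874 (2 byte(s))
  byte[3]=0xDE cont=1 payload=0x5E=94: acc |= 94<<0 -> acc=94 shift=7
  byte[4]=0x9D cont=1 payload=0x1D=29: acc |= 29<<7 -> acc=3806 shift=14
  byte[5]=0xA5 cont=1 payload=0x25=37: acc |= 37<<14 -> acc=610014 shift=21
  byte[6]=0x55 cont=0 payload=0x55=85: acc |= 85<<21 -> acc=178867934 shift=28 [end]
Varint 3: bytes[3:7] = DE 9D A5 55 -> value 178867934 (4 byte(s))
  byte[7]=0x78 cont=0 payload=0x78=120: acc |= 120<<0 -> acc=120 shift=7 [end]
Varint 4: bytes[7:8] = 78 -> value 120 (1 byte(s))

Answer: 1 2 4 1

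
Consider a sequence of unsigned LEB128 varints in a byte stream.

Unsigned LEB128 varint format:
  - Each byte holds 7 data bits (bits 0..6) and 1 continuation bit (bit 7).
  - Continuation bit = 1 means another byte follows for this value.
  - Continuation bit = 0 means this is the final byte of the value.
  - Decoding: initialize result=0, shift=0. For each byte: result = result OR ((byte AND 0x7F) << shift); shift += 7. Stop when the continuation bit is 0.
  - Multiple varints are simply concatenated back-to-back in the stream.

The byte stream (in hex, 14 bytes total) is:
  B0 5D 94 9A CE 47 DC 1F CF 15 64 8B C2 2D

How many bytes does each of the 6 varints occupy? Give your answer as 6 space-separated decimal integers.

  byte[0]=0xB0 cont=1 payload=0x30=48: acc |= 48<<0 -> acc=48 shift=7
  byte[1]=0x5D cont=0 payload=0x5D=93: acc |= 93<<7 -> acc=11952 shift=14 [end]
Varint 1: bytes[0:2] = B0 5D -> value 11952 (2 byte(s))
  byte[2]=0x94 cont=1 payload=0x14=20: acc |= 20<<0 -> acc=20 shift=7
  byte[3]=0x9A cont=1 payload=0x1A=26: acc |= 26<<7 -> acc=3348 shift=14
  byte[4]=0xCE cont=1 payload=0x4E=78: acc |= 78<<14 -> acc=1281300 shift=21
  byte[5]=0x47 cont=0 payload=0x47=71: acc |= 71<<21 -> acc=150179092 shift=28 [end]
Varint 2: bytes[2:6] = 94 9A CE 47 -> value 150179092 (4 byte(s))
  byte[6]=0xDC cont=1 payload=0x5C=92: acc |= 92<<0 -> acc=92 shift=7
  byte[7]=0x1F cont=0 payload=0x1F=31: acc |= 31<<7 -> acc=4060 shift=14 [end]
Varint 3: bytes[6:8] = DC 1F -> value 4060 (2 byte(s))
  byte[8]=0xCF cont=1 payload=0x4F=79: acc |= 79<<0 -> acc=79 shift=7
  byte[9]=0x15 cont=0 payload=0x15=21: acc |= 21<<7 -> acc=2767 shift=14 [end]
Varint 4: bytes[8:10] = CF 15 -> value 2767 (2 byte(s))
  byte[10]=0x64 cont=0 payload=0x64=100: acc |= 100<<0 -> acc=100 shift=7 [end]
Varint 5: bytes[10:11] = 64 -> value 100 (1 byte(s))
  byte[11]=0x8B cont=1 payload=0x0B=11: acc |= 11<<0 -> acc=11 shift=7
  byte[12]=0xC2 cont=1 payload=0x42=66: acc |= 66<<7 -> acc=8459 shift=14
  byte[13]=0x2D cont=0 payload=0x2D=45: acc |= 45<<14 -> acc=745739 shift=21 [end]
Varint 6: bytes[11:14] = 8B C2 2D -> value 745739 (3 byte(s))

Answer: 2 4 2 2 1 3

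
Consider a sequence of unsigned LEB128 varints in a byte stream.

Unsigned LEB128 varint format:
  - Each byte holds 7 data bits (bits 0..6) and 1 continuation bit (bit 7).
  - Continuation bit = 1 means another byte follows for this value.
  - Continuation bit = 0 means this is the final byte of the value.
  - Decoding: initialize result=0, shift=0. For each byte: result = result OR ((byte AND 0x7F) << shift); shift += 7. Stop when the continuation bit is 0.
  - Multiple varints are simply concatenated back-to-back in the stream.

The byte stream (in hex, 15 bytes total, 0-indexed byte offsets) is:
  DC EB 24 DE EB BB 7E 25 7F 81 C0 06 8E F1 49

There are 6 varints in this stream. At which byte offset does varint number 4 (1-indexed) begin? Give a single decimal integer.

Answer: 8

Derivation:
  byte[0]=0xDC cont=1 payload=0x5C=92: acc |= 92<<0 -> acc=92 shift=7
  byte[1]=0xEB cont=1 payload=0x6B=107: acc |= 107<<7 -> acc=13788 shift=14
  byte[2]=0x24 cont=0 payload=0x24=36: acc |= 36<<14 -> acc=603612 shift=21 [end]
Varint 1: bytes[0:3] = DC EB 24 -> value 603612 (3 byte(s))
  byte[3]=0xDE cont=1 payload=0x5E=94: acc |= 94<<0 -> acc=94 shift=7
  byte[4]=0xEB cont=1 payload=0x6B=107: acc |= 107<<7 -> acc=13790 shift=14
  byte[5]=0xBB cont=1 payload=0x3B=59: acc |= 59<<14 -> acc=980446 shift=21
  byte[6]=0x7E cont=0 payload=0x7E=126: acc |= 126<<21 -> acc=265221598 shift=28 [end]
Varint 2: bytes[3:7] = DE EB BB 7E -> value 265221598 (4 byte(s))
  byte[7]=0x25 cont=0 payload=0x25=37: acc |= 37<<0 -> acc=37 shift=7 [end]
Varint 3: bytes[7:8] = 25 -> value 37 (1 byte(s))
  byte[8]=0x7F cont=0 payload=0x7F=127: acc |= 127<<0 -> acc=127 shift=7 [end]
Varint 4: bytes[8:9] = 7F -> value 127 (1 byte(s))
  byte[9]=0x81 cont=1 payload=0x01=1: acc |= 1<<0 -> acc=1 shift=7
  byte[10]=0xC0 cont=1 payload=0x40=64: acc |= 64<<7 -> acc=8193 shift=14
  byte[11]=0x06 cont=0 payload=0x06=6: acc |= 6<<14 -> acc=106497 shift=21 [end]
Varint 5: bytes[9:12] = 81 C0 06 -> value 106497 (3 byte(s))
  byte[12]=0x8E cont=1 payload=0x0E=14: acc |= 14<<0 -> acc=14 shift=7
  byte[13]=0xF1 cont=1 payload=0x71=113: acc |= 113<<7 -> acc=14478 shift=14
  byte[14]=0x49 cont=0 payload=0x49=73: acc |= 73<<14 -> acc=1210510 shift=21 [end]
Varint 6: bytes[12:15] = 8E F1 49 -> value 1210510 (3 byte(s))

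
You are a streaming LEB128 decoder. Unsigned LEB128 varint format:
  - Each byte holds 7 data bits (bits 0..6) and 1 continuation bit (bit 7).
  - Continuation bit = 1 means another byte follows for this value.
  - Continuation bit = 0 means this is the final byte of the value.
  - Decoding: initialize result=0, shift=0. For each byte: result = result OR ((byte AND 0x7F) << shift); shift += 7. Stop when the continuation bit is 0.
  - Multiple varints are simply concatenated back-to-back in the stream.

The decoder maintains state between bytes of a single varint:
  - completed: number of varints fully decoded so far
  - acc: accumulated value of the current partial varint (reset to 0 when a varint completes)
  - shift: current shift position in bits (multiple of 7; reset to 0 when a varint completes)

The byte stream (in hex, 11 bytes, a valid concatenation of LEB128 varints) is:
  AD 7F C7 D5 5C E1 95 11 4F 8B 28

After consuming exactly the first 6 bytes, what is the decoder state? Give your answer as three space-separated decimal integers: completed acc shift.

Answer: 2 97 7

Derivation:
byte[0]=0xAD cont=1 payload=0x2D: acc |= 45<<0 -> completed=0 acc=45 shift=7
byte[1]=0x7F cont=0 payload=0x7F: varint #1 complete (value=16301); reset -> completed=1 acc=0 shift=0
byte[2]=0xC7 cont=1 payload=0x47: acc |= 71<<0 -> completed=1 acc=71 shift=7
byte[3]=0xD5 cont=1 payload=0x55: acc |= 85<<7 -> completed=1 acc=10951 shift=14
byte[4]=0x5C cont=0 payload=0x5C: varint #2 complete (value=1518279); reset -> completed=2 acc=0 shift=0
byte[5]=0xE1 cont=1 payload=0x61: acc |= 97<<0 -> completed=2 acc=97 shift=7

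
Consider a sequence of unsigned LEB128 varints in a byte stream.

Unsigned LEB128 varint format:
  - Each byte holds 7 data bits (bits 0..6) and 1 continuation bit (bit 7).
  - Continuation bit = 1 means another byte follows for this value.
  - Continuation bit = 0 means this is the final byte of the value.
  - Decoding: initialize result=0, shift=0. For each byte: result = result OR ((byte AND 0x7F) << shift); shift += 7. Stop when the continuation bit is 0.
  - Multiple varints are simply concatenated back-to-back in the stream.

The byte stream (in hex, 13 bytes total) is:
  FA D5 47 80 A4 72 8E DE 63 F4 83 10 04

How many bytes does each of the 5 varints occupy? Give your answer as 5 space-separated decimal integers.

  byte[0]=0xFA cont=1 payload=0x7A=122: acc |= 122<<0 -> acc=122 shift=7
  byte[1]=0xD5 cont=1 payload=0x55=85: acc |= 85<<7 -> acc=11002 shift=14
  byte[2]=0x47 cont=0 payload=0x47=71: acc |= 71<<14 -> acc=1174266 shift=21 [end]
Varint 1: bytes[0:3] = FA D5 47 -> value 1174266 (3 byte(s))
  byte[3]=0x80 cont=1 payload=0x00=0: acc |= 0<<0 -> acc=0 shift=7
  byte[4]=0xA4 cont=1 payload=0x24=36: acc |= 36<<7 -> acc=4608 shift=14
  byte[5]=0x72 cont=0 payload=0x72=114: acc |= 114<<14 -> acc=1872384 shift=21 [end]
Varint 2: bytes[3:6] = 80 A4 72 -> value 1872384 (3 byte(s))
  byte[6]=0x8E cont=1 payload=0x0E=14: acc |= 14<<0 -> acc=14 shift=7
  byte[7]=0xDE cont=1 payload=0x5E=94: acc |= 94<<7 -> acc=12046 shift=14
  byte[8]=0x63 cont=0 payload=0x63=99: acc |= 99<<14 -> acc=1634062 shift=21 [end]
Varint 3: bytes[6:9] = 8E DE 63 -> value 1634062 (3 byte(s))
  byte[9]=0xF4 cont=1 payload=0x74=116: acc |= 116<<0 -> acc=116 shift=7
  byte[10]=0x83 cont=1 payload=0x03=3: acc |= 3<<7 -> acc=500 shift=14
  byte[11]=0x10 cont=0 payload=0x10=16: acc |= 16<<14 -> acc=262644 shift=21 [end]
Varint 4: bytes[9:12] = F4 83 10 -> value 262644 (3 byte(s))
  byte[12]=0x04 cont=0 payload=0x04=4: acc |= 4<<0 -> acc=4 shift=7 [end]
Varint 5: bytes[12:13] = 04 -> value 4 (1 byte(s))

Answer: 3 3 3 3 1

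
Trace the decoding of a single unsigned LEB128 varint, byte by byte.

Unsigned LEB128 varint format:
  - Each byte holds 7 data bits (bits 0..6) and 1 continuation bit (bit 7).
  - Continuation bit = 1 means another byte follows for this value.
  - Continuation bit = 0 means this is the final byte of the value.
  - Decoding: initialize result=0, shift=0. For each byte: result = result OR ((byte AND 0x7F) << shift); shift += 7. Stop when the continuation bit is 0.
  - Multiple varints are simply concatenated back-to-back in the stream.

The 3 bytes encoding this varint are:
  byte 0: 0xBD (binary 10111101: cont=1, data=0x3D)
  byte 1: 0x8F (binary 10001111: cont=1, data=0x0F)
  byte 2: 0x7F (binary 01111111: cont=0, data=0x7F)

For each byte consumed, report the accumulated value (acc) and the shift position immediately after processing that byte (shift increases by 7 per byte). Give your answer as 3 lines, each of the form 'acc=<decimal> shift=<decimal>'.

Answer: acc=61 shift=7
acc=1981 shift=14
acc=2082749 shift=21

Derivation:
byte 0=0xBD: payload=0x3D=61, contrib = 61<<0 = 61; acc -> 61, shift -> 7
byte 1=0x8F: payload=0x0F=15, contrib = 15<<7 = 1920; acc -> 1981, shift -> 14
byte 2=0x7F: payload=0x7F=127, contrib = 127<<14 = 2080768; acc -> 2082749, shift -> 21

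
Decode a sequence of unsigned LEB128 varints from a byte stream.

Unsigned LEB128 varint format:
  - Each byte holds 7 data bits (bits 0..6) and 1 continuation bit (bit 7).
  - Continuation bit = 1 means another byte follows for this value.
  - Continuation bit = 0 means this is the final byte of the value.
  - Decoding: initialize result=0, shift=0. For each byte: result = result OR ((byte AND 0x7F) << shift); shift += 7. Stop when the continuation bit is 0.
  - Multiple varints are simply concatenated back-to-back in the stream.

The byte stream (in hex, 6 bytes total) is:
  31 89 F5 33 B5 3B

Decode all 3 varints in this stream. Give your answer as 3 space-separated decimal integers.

  byte[0]=0x31 cont=0 payload=0x31=49: acc |= 49<<0 -> acc=49 shift=7 [end]
Varint 1: bytes[0:1] = 31 -> value 49 (1 byte(s))
  byte[1]=0x89 cont=1 payload=0x09=9: acc |= 9<<0 -> acc=9 shift=7
  byte[2]=0xF5 cont=1 payload=0x75=117: acc |= 117<<7 -> acc=14985 shift=14
  byte[3]=0x33 cont=0 payload=0x33=51: acc |= 51<<14 -> acc=850569 shift=21 [end]
Varint 2: bytes[1:4] = 89 F5 33 -> value 850569 (3 byte(s))
  byte[4]=0xB5 cont=1 payload=0x35=53: acc |= 53<<0 -> acc=53 shift=7
  byte[5]=0x3B cont=0 payload=0x3B=59: acc |= 59<<7 -> acc=7605 shift=14 [end]
Varint 3: bytes[4:6] = B5 3B -> value 7605 (2 byte(s))

Answer: 49 850569 7605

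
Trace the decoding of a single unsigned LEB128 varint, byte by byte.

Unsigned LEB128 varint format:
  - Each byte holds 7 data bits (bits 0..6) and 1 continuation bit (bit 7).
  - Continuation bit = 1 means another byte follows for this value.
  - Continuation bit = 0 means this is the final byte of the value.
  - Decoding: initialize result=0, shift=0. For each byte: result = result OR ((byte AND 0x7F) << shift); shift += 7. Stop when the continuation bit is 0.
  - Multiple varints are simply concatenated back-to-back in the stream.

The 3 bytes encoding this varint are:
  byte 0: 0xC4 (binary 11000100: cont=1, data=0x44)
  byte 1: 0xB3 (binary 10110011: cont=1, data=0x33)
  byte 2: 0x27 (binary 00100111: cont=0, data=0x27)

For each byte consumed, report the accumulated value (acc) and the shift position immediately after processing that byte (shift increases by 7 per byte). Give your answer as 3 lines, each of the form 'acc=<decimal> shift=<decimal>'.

byte 0=0xC4: payload=0x44=68, contrib = 68<<0 = 68; acc -> 68, shift -> 7
byte 1=0xB3: payload=0x33=51, contrib = 51<<7 = 6528; acc -> 6596, shift -> 14
byte 2=0x27: payload=0x27=39, contrib = 39<<14 = 638976; acc -> 645572, shift -> 21

Answer: acc=68 shift=7
acc=6596 shift=14
acc=645572 shift=21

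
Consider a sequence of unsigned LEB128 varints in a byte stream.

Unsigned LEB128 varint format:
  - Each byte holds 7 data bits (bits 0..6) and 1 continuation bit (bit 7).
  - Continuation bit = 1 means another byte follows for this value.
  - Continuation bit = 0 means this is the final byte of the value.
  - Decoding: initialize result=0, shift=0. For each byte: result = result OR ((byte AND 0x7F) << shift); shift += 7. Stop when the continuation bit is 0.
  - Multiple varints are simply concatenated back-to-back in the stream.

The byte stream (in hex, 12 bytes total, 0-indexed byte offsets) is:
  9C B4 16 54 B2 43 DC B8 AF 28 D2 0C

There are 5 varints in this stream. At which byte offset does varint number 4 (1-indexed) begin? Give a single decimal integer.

Answer: 6

Derivation:
  byte[0]=0x9C cont=1 payload=0x1C=28: acc |= 28<<0 -> acc=28 shift=7
  byte[1]=0xB4 cont=1 payload=0x34=52: acc |= 52<<7 -> acc=6684 shift=14
  byte[2]=0x16 cont=0 payload=0x16=22: acc |= 22<<14 -> acc=367132 shift=21 [end]
Varint 1: bytes[0:3] = 9C B4 16 -> value 367132 (3 byte(s))
  byte[3]=0x54 cont=0 payload=0x54=84: acc |= 84<<0 -> acc=84 shift=7 [end]
Varint 2: bytes[3:4] = 54 -> value 84 (1 byte(s))
  byte[4]=0xB2 cont=1 payload=0x32=50: acc |= 50<<0 -> acc=50 shift=7
  byte[5]=0x43 cont=0 payload=0x43=67: acc |= 67<<7 -> acc=8626 shift=14 [end]
Varint 3: bytes[4:6] = B2 43 -> value 8626 (2 byte(s))
  byte[6]=0xDC cont=1 payload=0x5C=92: acc |= 92<<0 -> acc=92 shift=7
  byte[7]=0xB8 cont=1 payload=0x38=56: acc |= 56<<7 -> acc=7260 shift=14
  byte[8]=0xAF cont=1 payload=0x2F=47: acc |= 47<<14 -> acc=777308 shift=21
  byte[9]=0x28 cont=0 payload=0x28=40: acc |= 40<<21 -> acc=84663388 shift=28 [end]
Varint 4: bytes[6:10] = DC B8 AF 28 -> value 84663388 (4 byte(s))
  byte[10]=0xD2 cont=1 payload=0x52=82: acc |= 82<<0 -> acc=82 shift=7
  byte[11]=0x0C cont=0 payload=0x0C=12: acc |= 12<<7 -> acc=1618 shift=14 [end]
Varint 5: bytes[10:12] = D2 0C -> value 1618 (2 byte(s))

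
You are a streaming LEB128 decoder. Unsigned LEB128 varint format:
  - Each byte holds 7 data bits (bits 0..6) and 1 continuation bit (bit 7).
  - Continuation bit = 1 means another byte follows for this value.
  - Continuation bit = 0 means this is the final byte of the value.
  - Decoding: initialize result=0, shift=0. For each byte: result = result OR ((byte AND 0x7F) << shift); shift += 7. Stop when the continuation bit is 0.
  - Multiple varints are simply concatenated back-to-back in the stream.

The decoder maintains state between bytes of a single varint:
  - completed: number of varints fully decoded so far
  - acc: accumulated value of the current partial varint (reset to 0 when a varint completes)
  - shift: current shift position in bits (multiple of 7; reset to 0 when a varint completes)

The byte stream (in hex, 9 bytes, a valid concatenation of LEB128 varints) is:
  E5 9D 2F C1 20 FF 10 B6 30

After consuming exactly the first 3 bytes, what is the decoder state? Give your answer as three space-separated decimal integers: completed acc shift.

byte[0]=0xE5 cont=1 payload=0x65: acc |= 101<<0 -> completed=0 acc=101 shift=7
byte[1]=0x9D cont=1 payload=0x1D: acc |= 29<<7 -> completed=0 acc=3813 shift=14
byte[2]=0x2F cont=0 payload=0x2F: varint #1 complete (value=773861); reset -> completed=1 acc=0 shift=0

Answer: 1 0 0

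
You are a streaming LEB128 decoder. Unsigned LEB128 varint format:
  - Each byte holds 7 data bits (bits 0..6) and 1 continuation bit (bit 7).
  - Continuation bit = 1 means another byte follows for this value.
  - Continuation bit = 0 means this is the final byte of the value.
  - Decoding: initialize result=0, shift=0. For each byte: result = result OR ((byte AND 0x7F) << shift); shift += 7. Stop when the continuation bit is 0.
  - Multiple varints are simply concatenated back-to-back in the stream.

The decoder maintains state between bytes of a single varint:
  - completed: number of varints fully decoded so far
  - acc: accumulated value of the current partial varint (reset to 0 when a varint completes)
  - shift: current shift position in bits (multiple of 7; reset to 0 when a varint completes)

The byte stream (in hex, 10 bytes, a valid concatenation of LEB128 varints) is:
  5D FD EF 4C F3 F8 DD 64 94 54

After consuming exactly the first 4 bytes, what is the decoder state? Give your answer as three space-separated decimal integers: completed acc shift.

Answer: 2 0 0

Derivation:
byte[0]=0x5D cont=0 payload=0x5D: varint #1 complete (value=93); reset -> completed=1 acc=0 shift=0
byte[1]=0xFD cont=1 payload=0x7D: acc |= 125<<0 -> completed=1 acc=125 shift=7
byte[2]=0xEF cont=1 payload=0x6F: acc |= 111<<7 -> completed=1 acc=14333 shift=14
byte[3]=0x4C cont=0 payload=0x4C: varint #2 complete (value=1259517); reset -> completed=2 acc=0 shift=0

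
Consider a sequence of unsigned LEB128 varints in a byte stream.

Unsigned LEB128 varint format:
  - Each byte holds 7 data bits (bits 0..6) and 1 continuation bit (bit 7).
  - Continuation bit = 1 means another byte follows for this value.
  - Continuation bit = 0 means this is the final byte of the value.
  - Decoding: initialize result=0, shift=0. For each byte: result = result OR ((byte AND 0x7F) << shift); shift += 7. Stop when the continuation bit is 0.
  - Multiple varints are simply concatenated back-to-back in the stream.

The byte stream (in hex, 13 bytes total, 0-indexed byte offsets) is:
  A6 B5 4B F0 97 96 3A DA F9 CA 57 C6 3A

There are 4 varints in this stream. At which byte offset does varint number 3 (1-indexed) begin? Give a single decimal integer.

  byte[0]=0xA6 cont=1 payload=0x26=38: acc |= 38<<0 -> acc=38 shift=7
  byte[1]=0xB5 cont=1 payload=0x35=53: acc |= 53<<7 -> acc=6822 shift=14
  byte[2]=0x4B cont=0 payload=0x4B=75: acc |= 75<<14 -> acc=1235622 shift=21 [end]
Varint 1: bytes[0:3] = A6 B5 4B -> value 1235622 (3 byte(s))
  byte[3]=0xF0 cont=1 payload=0x70=112: acc |= 112<<0 -> acc=112 shift=7
  byte[4]=0x97 cont=1 payload=0x17=23: acc |= 23<<7 -> acc=3056 shift=14
  byte[5]=0x96 cont=1 payload=0x16=22: acc |= 22<<14 -> acc=363504 shift=21
  byte[6]=0x3A cont=0 payload=0x3A=58: acc |= 58<<21 -> acc=121998320 shift=28 [end]
Varint 2: bytes[3:7] = F0 97 96 3A -> value 121998320 (4 byte(s))
  byte[7]=0xDA cont=1 payload=0x5A=90: acc |= 90<<0 -> acc=90 shift=7
  byte[8]=0xF9 cont=1 payload=0x79=121: acc |= 121<<7 -> acc=15578 shift=14
  byte[9]=0xCA cont=1 payload=0x4A=74: acc |= 74<<14 -> acc=1227994 shift=21
  byte[10]=0x57 cont=0 payload=0x57=87: acc |= 87<<21 -> acc=183680218 shift=28 [end]
Varint 3: bytes[7:11] = DA F9 CA 57 -> value 183680218 (4 byte(s))
  byte[11]=0xC6 cont=1 payload=0x46=70: acc |= 70<<0 -> acc=70 shift=7
  byte[12]=0x3A cont=0 payload=0x3A=58: acc |= 58<<7 -> acc=7494 shift=14 [end]
Varint 4: bytes[11:13] = C6 3A -> value 7494 (2 byte(s))

Answer: 7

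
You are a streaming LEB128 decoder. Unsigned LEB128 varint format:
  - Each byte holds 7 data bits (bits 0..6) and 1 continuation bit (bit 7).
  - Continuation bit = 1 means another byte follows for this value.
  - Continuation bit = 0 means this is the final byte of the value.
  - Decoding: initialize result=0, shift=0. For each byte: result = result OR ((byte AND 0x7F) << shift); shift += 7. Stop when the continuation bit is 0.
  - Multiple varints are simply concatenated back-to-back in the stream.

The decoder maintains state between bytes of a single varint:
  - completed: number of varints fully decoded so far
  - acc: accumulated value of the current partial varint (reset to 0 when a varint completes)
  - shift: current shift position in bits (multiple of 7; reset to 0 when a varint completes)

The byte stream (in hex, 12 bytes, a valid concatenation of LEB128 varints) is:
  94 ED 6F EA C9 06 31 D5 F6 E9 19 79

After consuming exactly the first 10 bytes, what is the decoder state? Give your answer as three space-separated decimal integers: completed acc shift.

byte[0]=0x94 cont=1 payload=0x14: acc |= 20<<0 -> completed=0 acc=20 shift=7
byte[1]=0xED cont=1 payload=0x6D: acc |= 109<<7 -> completed=0 acc=13972 shift=14
byte[2]=0x6F cont=0 payload=0x6F: varint #1 complete (value=1832596); reset -> completed=1 acc=0 shift=0
byte[3]=0xEA cont=1 payload=0x6A: acc |= 106<<0 -> completed=1 acc=106 shift=7
byte[4]=0xC9 cont=1 payload=0x49: acc |= 73<<7 -> completed=1 acc=9450 shift=14
byte[5]=0x06 cont=0 payload=0x06: varint #2 complete (value=107754); reset -> completed=2 acc=0 shift=0
byte[6]=0x31 cont=0 payload=0x31: varint #3 complete (value=49); reset -> completed=3 acc=0 shift=0
byte[7]=0xD5 cont=1 payload=0x55: acc |= 85<<0 -> completed=3 acc=85 shift=7
byte[8]=0xF6 cont=1 payload=0x76: acc |= 118<<7 -> completed=3 acc=15189 shift=14
byte[9]=0xE9 cont=1 payload=0x69: acc |= 105<<14 -> completed=3 acc=1735509 shift=21

Answer: 3 1735509 21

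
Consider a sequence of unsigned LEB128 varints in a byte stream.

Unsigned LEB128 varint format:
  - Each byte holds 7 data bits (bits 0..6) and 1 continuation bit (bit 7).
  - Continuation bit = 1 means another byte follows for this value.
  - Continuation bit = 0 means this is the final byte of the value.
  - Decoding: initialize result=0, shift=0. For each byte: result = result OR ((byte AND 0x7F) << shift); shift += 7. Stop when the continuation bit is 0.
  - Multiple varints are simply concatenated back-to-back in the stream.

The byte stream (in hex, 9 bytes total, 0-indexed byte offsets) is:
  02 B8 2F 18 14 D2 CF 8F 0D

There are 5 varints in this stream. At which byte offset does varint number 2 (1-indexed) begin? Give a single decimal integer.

  byte[0]=0x02 cont=0 payload=0x02=2: acc |= 2<<0 -> acc=2 shift=7 [end]
Varint 1: bytes[0:1] = 02 -> value 2 (1 byte(s))
  byte[1]=0xB8 cont=1 payload=0x38=56: acc |= 56<<0 -> acc=56 shift=7
  byte[2]=0x2F cont=0 payload=0x2F=47: acc |= 47<<7 -> acc=6072 shift=14 [end]
Varint 2: bytes[1:3] = B8 2F -> value 6072 (2 byte(s))
  byte[3]=0x18 cont=0 payload=0x18=24: acc |= 24<<0 -> acc=24 shift=7 [end]
Varint 3: bytes[3:4] = 18 -> value 24 (1 byte(s))
  byte[4]=0x14 cont=0 payload=0x14=20: acc |= 20<<0 -> acc=20 shift=7 [end]
Varint 4: bytes[4:5] = 14 -> value 20 (1 byte(s))
  byte[5]=0xD2 cont=1 payload=0x52=82: acc |= 82<<0 -> acc=82 shift=7
  byte[6]=0xCF cont=1 payload=0x4F=79: acc |= 79<<7 -> acc=10194 shift=14
  byte[7]=0x8F cont=1 payload=0x0F=15: acc |= 15<<14 -> acc=255954 shift=21
  byte[8]=0x0D cont=0 payload=0x0D=13: acc |= 13<<21 -> acc=27518930 shift=28 [end]
Varint 5: bytes[5:9] = D2 CF 8F 0D -> value 27518930 (4 byte(s))

Answer: 1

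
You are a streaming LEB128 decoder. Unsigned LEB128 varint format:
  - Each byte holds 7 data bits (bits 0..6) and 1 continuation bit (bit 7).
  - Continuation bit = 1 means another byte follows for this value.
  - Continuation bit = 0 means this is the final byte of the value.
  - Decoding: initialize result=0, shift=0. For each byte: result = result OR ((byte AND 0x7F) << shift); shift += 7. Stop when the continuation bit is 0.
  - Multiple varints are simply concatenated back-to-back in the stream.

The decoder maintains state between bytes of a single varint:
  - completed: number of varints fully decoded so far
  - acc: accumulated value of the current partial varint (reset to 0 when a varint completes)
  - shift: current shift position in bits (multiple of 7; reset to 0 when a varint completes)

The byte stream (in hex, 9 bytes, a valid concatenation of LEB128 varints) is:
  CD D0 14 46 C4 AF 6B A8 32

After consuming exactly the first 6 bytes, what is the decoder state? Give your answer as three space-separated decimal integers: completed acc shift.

byte[0]=0xCD cont=1 payload=0x4D: acc |= 77<<0 -> completed=0 acc=77 shift=7
byte[1]=0xD0 cont=1 payload=0x50: acc |= 80<<7 -> completed=0 acc=10317 shift=14
byte[2]=0x14 cont=0 payload=0x14: varint #1 complete (value=337997); reset -> completed=1 acc=0 shift=0
byte[3]=0x46 cont=0 payload=0x46: varint #2 complete (value=70); reset -> completed=2 acc=0 shift=0
byte[4]=0xC4 cont=1 payload=0x44: acc |= 68<<0 -> completed=2 acc=68 shift=7
byte[5]=0xAF cont=1 payload=0x2F: acc |= 47<<7 -> completed=2 acc=6084 shift=14

Answer: 2 6084 14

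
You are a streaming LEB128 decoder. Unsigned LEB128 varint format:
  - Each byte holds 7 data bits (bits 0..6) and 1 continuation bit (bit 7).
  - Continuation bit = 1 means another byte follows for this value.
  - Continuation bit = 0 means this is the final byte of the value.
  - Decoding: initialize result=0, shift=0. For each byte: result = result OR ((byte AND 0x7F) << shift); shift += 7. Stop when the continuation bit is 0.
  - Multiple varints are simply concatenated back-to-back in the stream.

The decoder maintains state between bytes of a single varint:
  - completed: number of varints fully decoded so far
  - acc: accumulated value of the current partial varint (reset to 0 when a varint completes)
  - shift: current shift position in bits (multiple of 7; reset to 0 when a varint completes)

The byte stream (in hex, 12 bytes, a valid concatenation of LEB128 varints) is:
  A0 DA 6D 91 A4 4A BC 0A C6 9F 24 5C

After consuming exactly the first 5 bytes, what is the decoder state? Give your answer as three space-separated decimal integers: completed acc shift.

byte[0]=0xA0 cont=1 payload=0x20: acc |= 32<<0 -> completed=0 acc=32 shift=7
byte[1]=0xDA cont=1 payload=0x5A: acc |= 90<<7 -> completed=0 acc=11552 shift=14
byte[2]=0x6D cont=0 payload=0x6D: varint #1 complete (value=1797408); reset -> completed=1 acc=0 shift=0
byte[3]=0x91 cont=1 payload=0x11: acc |= 17<<0 -> completed=1 acc=17 shift=7
byte[4]=0xA4 cont=1 payload=0x24: acc |= 36<<7 -> completed=1 acc=4625 shift=14

Answer: 1 4625 14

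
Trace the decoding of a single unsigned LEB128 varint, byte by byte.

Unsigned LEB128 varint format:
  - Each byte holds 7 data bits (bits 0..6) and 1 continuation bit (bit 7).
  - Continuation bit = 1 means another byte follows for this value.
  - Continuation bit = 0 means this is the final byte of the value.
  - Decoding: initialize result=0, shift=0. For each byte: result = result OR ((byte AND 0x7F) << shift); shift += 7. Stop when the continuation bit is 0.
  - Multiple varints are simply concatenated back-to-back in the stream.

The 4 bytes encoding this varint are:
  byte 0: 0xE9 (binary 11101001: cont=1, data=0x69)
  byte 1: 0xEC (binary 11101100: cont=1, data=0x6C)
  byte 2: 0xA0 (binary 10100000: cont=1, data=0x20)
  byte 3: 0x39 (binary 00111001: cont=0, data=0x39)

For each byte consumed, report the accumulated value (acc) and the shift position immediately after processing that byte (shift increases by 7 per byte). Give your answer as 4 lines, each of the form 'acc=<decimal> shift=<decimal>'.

byte 0=0xE9: payload=0x69=105, contrib = 105<<0 = 105; acc -> 105, shift -> 7
byte 1=0xEC: payload=0x6C=108, contrib = 108<<7 = 13824; acc -> 13929, shift -> 14
byte 2=0xA0: payload=0x20=32, contrib = 32<<14 = 524288; acc -> 538217, shift -> 21
byte 3=0x39: payload=0x39=57, contrib = 57<<21 = 119537664; acc -> 120075881, shift -> 28

Answer: acc=105 shift=7
acc=13929 shift=14
acc=538217 shift=21
acc=120075881 shift=28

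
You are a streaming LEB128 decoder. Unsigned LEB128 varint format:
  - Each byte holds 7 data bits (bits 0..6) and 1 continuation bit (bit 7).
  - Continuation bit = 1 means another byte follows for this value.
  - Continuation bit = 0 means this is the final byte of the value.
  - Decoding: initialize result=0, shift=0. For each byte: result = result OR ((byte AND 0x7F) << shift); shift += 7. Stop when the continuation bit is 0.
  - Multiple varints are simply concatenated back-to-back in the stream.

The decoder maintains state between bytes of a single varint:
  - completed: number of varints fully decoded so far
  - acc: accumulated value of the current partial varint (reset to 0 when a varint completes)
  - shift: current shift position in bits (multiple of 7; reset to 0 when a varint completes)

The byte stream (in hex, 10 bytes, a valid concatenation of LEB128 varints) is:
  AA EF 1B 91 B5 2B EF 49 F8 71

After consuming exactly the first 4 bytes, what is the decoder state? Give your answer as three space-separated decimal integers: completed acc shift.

Answer: 1 17 7

Derivation:
byte[0]=0xAA cont=1 payload=0x2A: acc |= 42<<0 -> completed=0 acc=42 shift=7
byte[1]=0xEF cont=1 payload=0x6F: acc |= 111<<7 -> completed=0 acc=14250 shift=14
byte[2]=0x1B cont=0 payload=0x1B: varint #1 complete (value=456618); reset -> completed=1 acc=0 shift=0
byte[3]=0x91 cont=1 payload=0x11: acc |= 17<<0 -> completed=1 acc=17 shift=7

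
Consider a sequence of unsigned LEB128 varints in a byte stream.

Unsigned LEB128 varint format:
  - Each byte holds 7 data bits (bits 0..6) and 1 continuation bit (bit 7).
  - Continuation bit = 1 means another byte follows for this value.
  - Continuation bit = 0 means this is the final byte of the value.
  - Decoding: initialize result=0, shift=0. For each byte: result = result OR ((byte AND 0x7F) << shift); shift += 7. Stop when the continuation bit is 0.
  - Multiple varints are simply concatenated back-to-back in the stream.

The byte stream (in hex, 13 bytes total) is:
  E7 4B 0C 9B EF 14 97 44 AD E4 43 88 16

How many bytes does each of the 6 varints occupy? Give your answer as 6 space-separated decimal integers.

  byte[0]=0xE7 cont=1 payload=0x67=103: acc |= 103<<0 -> acc=103 shift=7
  byte[1]=0x4B cont=0 payload=0x4B=75: acc |= 75<<7 -> acc=9703 shift=14 [end]
Varint 1: bytes[0:2] = E7 4B -> value 9703 (2 byte(s))
  byte[2]=0x0C cont=0 payload=0x0C=12: acc |= 12<<0 -> acc=12 shift=7 [end]
Varint 2: bytes[2:3] = 0C -> value 12 (1 byte(s))
  byte[3]=0x9B cont=1 payload=0x1B=27: acc |= 27<<0 -> acc=27 shift=7
  byte[4]=0xEF cont=1 payload=0x6F=111: acc |= 111<<7 -> acc=14235 shift=14
  byte[5]=0x14 cont=0 payload=0x14=20: acc |= 20<<14 -> acc=341915 shift=21 [end]
Varint 3: bytes[3:6] = 9B EF 14 -> value 341915 (3 byte(s))
  byte[6]=0x97 cont=1 payload=0x17=23: acc |= 23<<0 -> acc=23 shift=7
  byte[7]=0x44 cont=0 payload=0x44=68: acc |= 68<<7 -> acc=8727 shift=14 [end]
Varint 4: bytes[6:8] = 97 44 -> value 8727 (2 byte(s))
  byte[8]=0xAD cont=1 payload=0x2D=45: acc |= 45<<0 -> acc=45 shift=7
  byte[9]=0xE4 cont=1 payload=0x64=100: acc |= 100<<7 -> acc=12845 shift=14
  byte[10]=0x43 cont=0 payload=0x43=67: acc |= 67<<14 -> acc=1110573 shift=21 [end]
Varint 5: bytes[8:11] = AD E4 43 -> value 1110573 (3 byte(s))
  byte[11]=0x88 cont=1 payload=0x08=8: acc |= 8<<0 -> acc=8 shift=7
  byte[12]=0x16 cont=0 payload=0x16=22: acc |= 22<<7 -> acc=2824 shift=14 [end]
Varint 6: bytes[11:13] = 88 16 -> value 2824 (2 byte(s))

Answer: 2 1 3 2 3 2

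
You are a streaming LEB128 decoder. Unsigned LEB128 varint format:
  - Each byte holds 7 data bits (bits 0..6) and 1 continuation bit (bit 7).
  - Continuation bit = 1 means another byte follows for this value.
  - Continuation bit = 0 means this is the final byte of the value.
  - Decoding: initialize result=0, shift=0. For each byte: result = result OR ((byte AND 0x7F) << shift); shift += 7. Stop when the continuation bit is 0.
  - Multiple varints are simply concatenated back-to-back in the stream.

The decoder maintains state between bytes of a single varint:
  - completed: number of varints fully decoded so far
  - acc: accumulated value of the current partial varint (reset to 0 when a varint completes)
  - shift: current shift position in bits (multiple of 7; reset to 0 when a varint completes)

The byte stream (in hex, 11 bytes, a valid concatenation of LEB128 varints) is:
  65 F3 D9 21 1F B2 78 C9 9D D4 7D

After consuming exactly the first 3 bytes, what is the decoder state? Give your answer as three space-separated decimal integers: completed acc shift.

byte[0]=0x65 cont=0 payload=0x65: varint #1 complete (value=101); reset -> completed=1 acc=0 shift=0
byte[1]=0xF3 cont=1 payload=0x73: acc |= 115<<0 -> completed=1 acc=115 shift=7
byte[2]=0xD9 cont=1 payload=0x59: acc |= 89<<7 -> completed=1 acc=11507 shift=14

Answer: 1 11507 14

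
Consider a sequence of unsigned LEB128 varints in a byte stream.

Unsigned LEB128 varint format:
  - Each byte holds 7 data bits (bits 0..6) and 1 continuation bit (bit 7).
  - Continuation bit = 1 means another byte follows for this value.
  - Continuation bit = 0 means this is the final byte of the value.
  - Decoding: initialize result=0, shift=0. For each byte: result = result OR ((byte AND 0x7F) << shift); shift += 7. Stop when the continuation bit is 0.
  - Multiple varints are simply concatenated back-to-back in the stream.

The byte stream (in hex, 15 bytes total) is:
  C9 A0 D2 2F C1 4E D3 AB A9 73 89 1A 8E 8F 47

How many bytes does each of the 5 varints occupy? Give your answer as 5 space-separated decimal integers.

Answer: 4 2 4 2 3

Derivation:
  byte[0]=0xC9 cont=1 payload=0x49=73: acc |= 73<<0 -> acc=73 shift=7
  byte[1]=0xA0 cont=1 payload=0x20=32: acc |= 32<<7 -> acc=4169 shift=14
  byte[2]=0xD2 cont=1 payload=0x52=82: acc |= 82<<14 -> acc=1347657 shift=21
  byte[3]=0x2F cont=0 payload=0x2F=47: acc |= 47<<21 -> acc=99913801 shift=28 [end]
Varint 1: bytes[0:4] = C9 A0 D2 2F -> value 99913801 (4 byte(s))
  byte[4]=0xC1 cont=1 payload=0x41=65: acc |= 65<<0 -> acc=65 shift=7
  byte[5]=0x4E cont=0 payload=0x4E=78: acc |= 78<<7 -> acc=10049 shift=14 [end]
Varint 2: bytes[4:6] = C1 4E -> value 10049 (2 byte(s))
  byte[6]=0xD3 cont=1 payload=0x53=83: acc |= 83<<0 -> acc=83 shift=7
  byte[7]=0xAB cont=1 payload=0x2B=43: acc |= 43<<7 -> acc=5587 shift=14
  byte[8]=0xA9 cont=1 payload=0x29=41: acc |= 41<<14 -> acc=677331 shift=21
  byte[9]=0x73 cont=0 payload=0x73=115: acc |= 115<<21 -> acc=241849811 shift=28 [end]
Varint 3: bytes[6:10] = D3 AB A9 73 -> value 241849811 (4 byte(s))
  byte[10]=0x89 cont=1 payload=0x09=9: acc |= 9<<0 -> acc=9 shift=7
  byte[11]=0x1A cont=0 payload=0x1A=26: acc |= 26<<7 -> acc=3337 shift=14 [end]
Varint 4: bytes[10:12] = 89 1A -> value 3337 (2 byte(s))
  byte[12]=0x8E cont=1 payload=0x0E=14: acc |= 14<<0 -> acc=14 shift=7
  byte[13]=0x8F cont=1 payload=0x0F=15: acc |= 15<<7 -> acc=1934 shift=14
  byte[14]=0x47 cont=0 payload=0x47=71: acc |= 71<<14 -> acc=1165198 shift=21 [end]
Varint 5: bytes[12:15] = 8E 8F 47 -> value 1165198 (3 byte(s))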